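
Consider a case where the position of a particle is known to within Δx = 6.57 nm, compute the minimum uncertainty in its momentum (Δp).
8.026 × 10^-27 kg·m/s

Using the Heisenberg uncertainty principle:
ΔxΔp ≥ ℏ/2

The minimum uncertainty in momentum is:
Δp_min = ℏ/(2Δx)
Δp_min = (1.055e-34 J·s) / (2 × 6.570e-09 m)
Δp_min = 8.026e-27 kg·m/s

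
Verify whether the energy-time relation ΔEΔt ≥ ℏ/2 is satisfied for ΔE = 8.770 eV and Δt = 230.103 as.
Yes, it satisfies the uncertainty relation.

Calculate the product ΔEΔt:
ΔE = 8.770 eV = 1.405e-18 J
ΔEΔt = (1.405e-18 J) × (2.301e-16 s)
ΔEΔt = 3.233e-34 J·s

Compare to the minimum allowed value ℏ/2:
ℏ/2 = 5.273e-35 J·s

Since ΔEΔt = 3.233e-34 J·s ≥ 5.273e-35 J·s = ℏ/2,
this satisfies the uncertainty relation.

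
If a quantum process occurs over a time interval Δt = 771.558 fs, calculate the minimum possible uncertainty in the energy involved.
426.547 μeV

Using the energy-time uncertainty principle:
ΔEΔt ≥ ℏ/2

The minimum uncertainty in energy is:
ΔE_min = ℏ/(2Δt)
ΔE_min = (1.055e-34 J·s) / (2 × 7.716e-13 s)
ΔE_min = 6.834e-23 J = 426.547 μeV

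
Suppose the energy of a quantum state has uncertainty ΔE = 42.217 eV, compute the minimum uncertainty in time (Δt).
7.796 as

Using the energy-time uncertainty principle:
ΔEΔt ≥ ℏ/2

The minimum uncertainty in time is:
Δt_min = ℏ/(2ΔE)
Δt_min = (1.055e-34 J·s) / (2 × 6.764e-18 J)
Δt_min = 7.796e-18 s = 7.796 as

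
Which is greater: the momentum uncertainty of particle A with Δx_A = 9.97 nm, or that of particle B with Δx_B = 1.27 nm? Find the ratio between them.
Particle B has the larger minimum momentum uncertainty, by a factor of 7.85.

For each particle, the minimum momentum uncertainty is Δp_min = ℏ/(2Δx):

Particle A: Δp_A = ℏ/(2×9.970e-09 m) = 5.289e-27 kg·m/s
Particle B: Δp_B = ℏ/(2×1.270e-09 m) = 4.152e-26 kg·m/s

Ratio: Δp_B/Δp_A = 7.85

Since Δp_min ∝ 1/Δx, the particle with smaller position uncertainty (B) has larger momentum uncertainty.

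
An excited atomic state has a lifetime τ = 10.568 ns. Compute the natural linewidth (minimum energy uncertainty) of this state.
31.142 neV

Using the energy-time uncertainty principle:
ΔEΔt ≥ ℏ/2

The lifetime τ represents the time uncertainty Δt.
The natural linewidth (minimum energy uncertainty) is:

ΔE = ℏ/(2τ)
ΔE = (1.055e-34 J·s) / (2 × 1.057e-08 s)
ΔE = 4.989e-27 J = 31.142 neV

This natural linewidth limits the precision of spectroscopic measurements.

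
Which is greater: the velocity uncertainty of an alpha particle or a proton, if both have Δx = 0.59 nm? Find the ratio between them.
The proton has the larger minimum velocity uncertainty, by a ratio of 4.0.

For both particles, Δp_min = ℏ/(2Δx) = 8.937e-26 kg·m/s (same for both).

The velocity uncertainty is Δv = Δp/m:
- alpha particle: Δv = 8.937e-26 / 6.645e-27 = 1.345e+01 m/s = 13.450 m/s
- proton: Δv = 8.937e-26 / 1.673e-27 = 5.343e+01 m/s = 53.431 m/s

Ratio: 5.343e+01 / 1.345e+01 = 4.0

The lighter particle has larger velocity uncertainty because Δv ∝ 1/m.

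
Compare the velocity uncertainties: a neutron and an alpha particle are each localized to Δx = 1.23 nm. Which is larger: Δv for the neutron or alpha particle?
The neutron has the larger minimum velocity uncertainty, by a ratio of 4.0.

For both particles, Δp_min = ℏ/(2Δx) = 4.287e-26 kg·m/s (same for both).

The velocity uncertainty is Δv = Δp/m:
- neutron: Δv = 4.287e-26 / 1.675e-27 = 2.559e+01 m/s = 25.594 m/s
- alpha particle: Δv = 4.287e-26 / 6.645e-27 = 6.452e+00 m/s = 6.452 m/s

Ratio: 2.559e+01 / 6.452e+00 = 4.0

The lighter particle has larger velocity uncertainty because Δv ∝ 1/m.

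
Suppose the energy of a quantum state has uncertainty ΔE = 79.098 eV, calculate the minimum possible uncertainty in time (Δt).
4.161 as

Using the energy-time uncertainty principle:
ΔEΔt ≥ ℏ/2

The minimum uncertainty in time is:
Δt_min = ℏ/(2ΔE)
Δt_min = (1.055e-34 J·s) / (2 × 1.267e-17 J)
Δt_min = 4.161e-18 s = 4.161 as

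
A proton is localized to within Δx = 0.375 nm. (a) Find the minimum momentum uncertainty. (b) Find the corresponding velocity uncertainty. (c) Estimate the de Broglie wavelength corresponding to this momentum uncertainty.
(a) Δp_min = 1.406 × 10^-25 kg·m/s
(b) Δv_min = 84.065 m/s
(c) λ_dB = 4.712 nm

Step-by-step:

(a) From the uncertainty principle:
Δp_min = ℏ/(2Δx) = (1.055e-34 J·s)/(2 × 3.750e-10 m) = 1.406e-25 kg·m/s

(b) The velocity uncertainty:
Δv = Δp/m = (1.406e-25 kg·m/s)/(1.673e-27 kg) = 8.407e+01 m/s = 84.065 m/s

(c) The de Broglie wavelength for this momentum:
λ = h/p = (6.626e-34 J·s)/(1.406e-25 kg·m/s) = 4.712e-09 m = 4.712 nm

Note: The de Broglie wavelength is comparable to the localization size, as expected from wave-particle duality.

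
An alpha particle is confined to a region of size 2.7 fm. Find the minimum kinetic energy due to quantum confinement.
179.123 keV

Using the uncertainty principle:

1. Position uncertainty: Δx ≈ 2.700e-15 m
2. Minimum momentum uncertainty: Δp = ℏ/(2Δx) = 1.953e-20 kg·m/s
3. Minimum kinetic energy:
   KE = (Δp)²/(2m) = (1.953e-20)²/(2 × 6.645e-27 kg)
   KE = 2.870e-14 J = 179.123 keV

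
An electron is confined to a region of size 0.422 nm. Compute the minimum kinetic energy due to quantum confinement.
53.486 meV

Using the uncertainty principle:

1. Position uncertainty: Δx ≈ 4.220e-10 m
2. Minimum momentum uncertainty: Δp = ℏ/(2Δx) = 1.249e-25 kg·m/s
3. Minimum kinetic energy:
   KE = (Δp)²/(2m) = (1.249e-25)²/(2 × 9.109e-31 kg)
   KE = 8.569e-21 J = 53.486 meV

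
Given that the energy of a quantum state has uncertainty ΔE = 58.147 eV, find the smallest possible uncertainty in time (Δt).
5.660 as

Using the energy-time uncertainty principle:
ΔEΔt ≥ ℏ/2

The minimum uncertainty in time is:
Δt_min = ℏ/(2ΔE)
Δt_min = (1.055e-34 J·s) / (2 × 9.316e-18 J)
Δt_min = 5.660e-18 s = 5.660 as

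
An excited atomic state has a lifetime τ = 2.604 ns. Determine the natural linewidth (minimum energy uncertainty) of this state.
126.385 neV

Using the energy-time uncertainty principle:
ΔEΔt ≥ ℏ/2

The lifetime τ represents the time uncertainty Δt.
The natural linewidth (minimum energy uncertainty) is:

ΔE = ℏ/(2τ)
ΔE = (1.055e-34 J·s) / (2 × 2.604e-09 s)
ΔE = 2.025e-26 J = 126.385 neV

This natural linewidth limits the precision of spectroscopic measurements.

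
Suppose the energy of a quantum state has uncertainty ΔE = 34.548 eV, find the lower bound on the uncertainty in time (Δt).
9.526 as

Using the energy-time uncertainty principle:
ΔEΔt ≥ ℏ/2

The minimum uncertainty in time is:
Δt_min = ℏ/(2ΔE)
Δt_min = (1.055e-34 J·s) / (2 × 5.535e-18 J)
Δt_min = 9.526e-18 s = 9.526 as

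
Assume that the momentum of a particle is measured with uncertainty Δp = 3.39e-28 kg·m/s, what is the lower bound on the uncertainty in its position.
155.542 nm

Using the Heisenberg uncertainty principle:
ΔxΔp ≥ ℏ/2

The minimum uncertainty in position is:
Δx_min = ℏ/(2Δp)
Δx_min = (1.055e-34 J·s) / (2 × 3.390e-28 kg·m/s)
Δx_min = 1.555e-07 m = 155.542 nm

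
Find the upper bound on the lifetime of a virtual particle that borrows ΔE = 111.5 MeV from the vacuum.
2.952 ys

Using the energy-time uncertainty principle:
ΔEΔt ≥ ℏ/2

For a virtual particle borrowing energy ΔE, the maximum lifetime is:
Δt_max = ℏ/(2ΔE)

Converting energy:
ΔE = 111.5 MeV = 1.786e-11 J

Δt_max = (1.055e-34 J·s) / (2 × 1.786e-11 J)
Δt_max = 2.952e-24 s = 2.952 ys

Virtual particles with higher borrowed energy exist for shorter times.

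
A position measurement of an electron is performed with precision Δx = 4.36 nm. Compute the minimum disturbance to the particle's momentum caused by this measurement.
1.209 × 10^-26 kg·m/s

The uncertainty principle implies that measuring position disturbs momentum:
ΔxΔp ≥ ℏ/2

When we measure position with precision Δx, we necessarily introduce a momentum uncertainty:
Δp ≥ ℏ/(2Δx)
Δp_min = (1.055e-34 J·s) / (2 × 4.360e-09 m)
Δp_min = 1.209e-26 kg·m/s

The more precisely we measure position, the greater the momentum disturbance.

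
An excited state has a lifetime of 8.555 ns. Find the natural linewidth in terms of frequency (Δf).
9.302 MHz

Using the energy-time uncertainty principle and E = hf:
ΔEΔt ≥ ℏ/2
hΔf·Δt ≥ ℏ/2

The minimum frequency uncertainty is:
Δf = ℏ/(2hτ) = 1/(4πτ)
Δf = 1/(4π × 8.555e-09 s)
Δf = 9.302e+06 Hz = 9.302 MHz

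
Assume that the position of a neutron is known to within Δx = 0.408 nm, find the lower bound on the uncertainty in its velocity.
77.160 m/s

Using the Heisenberg uncertainty principle and Δp = mΔv:
ΔxΔp ≥ ℏ/2
Δx(mΔv) ≥ ℏ/2

The minimum uncertainty in velocity is:
Δv_min = ℏ/(2mΔx)
Δv_min = (1.055e-34 J·s) / (2 × 1.675e-27 kg × 4.080e-10 m)
Δv_min = 7.716e+01 m/s = 77.160 m/s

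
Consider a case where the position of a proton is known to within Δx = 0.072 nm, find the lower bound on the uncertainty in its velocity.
437.840 m/s

Using the Heisenberg uncertainty principle and Δp = mΔv:
ΔxΔp ≥ ℏ/2
Δx(mΔv) ≥ ℏ/2

The minimum uncertainty in velocity is:
Δv_min = ℏ/(2mΔx)
Δv_min = (1.055e-34 J·s) / (2 × 1.673e-27 kg × 7.200e-11 m)
Δv_min = 4.378e+02 m/s = 437.840 m/s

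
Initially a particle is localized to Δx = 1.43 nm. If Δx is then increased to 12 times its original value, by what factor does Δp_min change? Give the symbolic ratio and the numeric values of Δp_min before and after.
Original Δp_min = 3.687 × 10^-26 kg·m/s; new Δp'_min = 3.073 × 10^-27 kg·m/s; ratio Δp'_min/Δp_min = 1/12.

From the uncertainty principle ΔxΔp ≥ ℏ/2, the minimum momentum uncertainty is Δp_min = ℏ/(2Δx).

Original (Δx = 1.43 nm = 1.430e-09 m):
Δp_min = (1.055e-34 J·s)/(2 × 1.430e-09 m) = 3.687e-26 kg·m/s

When Δx → 12Δx:
Δp'_min = ℏ/(2 × 12Δx) = (1/12) × ℏ/(2Δx) = (1/12) × Δp_min
Δp'_min = 1/12 × 3.687e-26 kg·m/s = 3.073e-27 kg·m/s

Since Δp_min ∝ 1/Δx, when Δx is increased to 12 times its original value, Δp_min decreases to 1/12 of its original value.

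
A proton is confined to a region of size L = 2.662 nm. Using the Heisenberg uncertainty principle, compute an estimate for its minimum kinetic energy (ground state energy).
732.045 neV

Using the uncertainty principle to estimate ground state energy:

1. The position uncertainty is approximately the confinement size:
   Δx ≈ L = 2.662e-09 m

2. From ΔxΔp ≥ ℏ/2, the minimum momentum uncertainty is:
   Δp ≈ ℏ/(2L) = 1.981e-26 kg·m/s

3. The kinetic energy is approximately:
   KE ≈ (Δp)²/(2m) = (1.981e-26)²/(2 × 1.673e-27 kg)
   KE ≈ 1.173e-25 J = 732.045 neV

This is an order-of-magnitude estimate of the ground state energy.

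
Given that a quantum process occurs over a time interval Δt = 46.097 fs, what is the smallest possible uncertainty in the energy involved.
7.139 meV

Using the energy-time uncertainty principle:
ΔEΔt ≥ ℏ/2

The minimum uncertainty in energy is:
ΔE_min = ℏ/(2Δt)
ΔE_min = (1.055e-34 J·s) / (2 × 4.610e-14 s)
ΔE_min = 1.144e-21 J = 7.139 meV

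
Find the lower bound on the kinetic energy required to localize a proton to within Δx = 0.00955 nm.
56.878 meV

Localizing a particle requires giving it sufficient momentum uncertainty:

1. From uncertainty principle: Δp ≥ ℏ/(2Δx)
   Δp_min = (1.055e-34 J·s) / (2 × 9.550e-12 m)
   Δp_min = 5.521e-24 kg·m/s

2. This momentum uncertainty corresponds to kinetic energy:
   KE ≈ (Δp)²/(2m) = (5.521e-24)²/(2 × 1.673e-27 kg)
   KE = 9.113e-21 J = 56.878 meV

Tighter localization requires more energy.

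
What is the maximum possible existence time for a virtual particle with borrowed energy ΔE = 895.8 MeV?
3.674 × 10^-25 s

Using the energy-time uncertainty principle:
ΔEΔt ≥ ℏ/2

For a virtual particle borrowing energy ΔE, the maximum lifetime is:
Δt_max = ℏ/(2ΔE)

Converting energy:
ΔE = 895.8 MeV = 1.435e-10 J

Δt_max = (1.055e-34 J·s) / (2 × 1.435e-10 J)
Δt_max = 3.674e-25 s = 3.674 × 10^-25 s

Virtual particles with higher borrowed energy exist for shorter times.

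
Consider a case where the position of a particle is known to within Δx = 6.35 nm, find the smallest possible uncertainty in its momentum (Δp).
8.304 × 10^-27 kg·m/s

Using the Heisenberg uncertainty principle:
ΔxΔp ≥ ℏ/2

The minimum uncertainty in momentum is:
Δp_min = ℏ/(2Δx)
Δp_min = (1.055e-34 J·s) / (2 × 6.350e-09 m)
Δp_min = 8.304e-27 kg·m/s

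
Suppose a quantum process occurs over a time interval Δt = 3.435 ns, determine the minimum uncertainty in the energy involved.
95.810 neV

Using the energy-time uncertainty principle:
ΔEΔt ≥ ℏ/2

The minimum uncertainty in energy is:
ΔE_min = ℏ/(2Δt)
ΔE_min = (1.055e-34 J·s) / (2 × 3.435e-09 s)
ΔE_min = 1.535e-26 J = 95.810 neV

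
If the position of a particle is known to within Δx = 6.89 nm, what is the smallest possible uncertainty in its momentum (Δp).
7.653 × 10^-27 kg·m/s

Using the Heisenberg uncertainty principle:
ΔxΔp ≥ ℏ/2

The minimum uncertainty in momentum is:
Δp_min = ℏ/(2Δx)
Δp_min = (1.055e-34 J·s) / (2 × 6.890e-09 m)
Δp_min = 7.653e-27 kg·m/s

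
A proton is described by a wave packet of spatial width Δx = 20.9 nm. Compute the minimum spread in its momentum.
2.523 × 10^-27 kg·m/s

For a wave packet, the spatial width Δx and momentum spread Δp are related by the uncertainty principle:
ΔxΔp ≥ ℏ/2

The minimum momentum spread is:
Δp_min = ℏ/(2Δx)
Δp_min = (1.055e-34 J·s) / (2 × 2.090e-08 m)
Δp_min = 2.523e-27 kg·m/s

A wave packet cannot have both a well-defined position and well-defined momentum.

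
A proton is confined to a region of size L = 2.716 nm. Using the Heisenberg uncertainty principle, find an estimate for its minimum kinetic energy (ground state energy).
703.226 neV

Using the uncertainty principle to estimate ground state energy:

1. The position uncertainty is approximately the confinement size:
   Δx ≈ L = 2.716e-09 m

2. From ΔxΔp ≥ ℏ/2, the minimum momentum uncertainty is:
   Δp ≈ ℏ/(2L) = 1.941e-26 kg·m/s

3. The kinetic energy is approximately:
   KE ≈ (Δp)²/(2m) = (1.941e-26)²/(2 × 1.673e-27 kg)
   KE ≈ 1.127e-25 J = 703.226 neV

This is an order-of-magnitude estimate of the ground state energy.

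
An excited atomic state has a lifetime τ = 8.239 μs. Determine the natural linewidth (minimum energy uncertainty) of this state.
39.945 peV

Using the energy-time uncertainty principle:
ΔEΔt ≥ ℏ/2

The lifetime τ represents the time uncertainty Δt.
The natural linewidth (minimum energy uncertainty) is:

ΔE = ℏ/(2τ)
ΔE = (1.055e-34 J·s) / (2 × 8.239e-06 s)
ΔE = 6.400e-30 J = 39.945 peV

This natural linewidth limits the precision of spectroscopic measurements.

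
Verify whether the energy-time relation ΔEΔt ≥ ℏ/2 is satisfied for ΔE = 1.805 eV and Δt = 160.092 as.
No, it violates the uncertainty relation.

Calculate the product ΔEΔt:
ΔE = 1.805 eV = 2.892e-19 J
ΔEΔt = (2.892e-19 J) × (1.601e-16 s)
ΔEΔt = 4.630e-35 J·s

Compare to the minimum allowed value ℏ/2:
ℏ/2 = 5.273e-35 J·s

Since ΔEΔt = 4.630e-35 J·s < 5.273e-35 J·s = ℏ/2,
this violates the uncertainty relation.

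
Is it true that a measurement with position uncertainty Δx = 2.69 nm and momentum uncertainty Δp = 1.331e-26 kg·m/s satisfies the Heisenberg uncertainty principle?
No, it violates the uncertainty principle (impossible measurement).

Calculate the product ΔxΔp:
ΔxΔp = (2.690e-09 m) × (1.331e-26 kg·m/s)
ΔxΔp = 3.580e-35 J·s

Compare to the minimum allowed value ℏ/2:
ℏ/2 = 5.273e-35 J·s

Since ΔxΔp = 3.580e-35 J·s < 5.273e-35 J·s = ℏ/2,
the measurement violates the uncertainty principle.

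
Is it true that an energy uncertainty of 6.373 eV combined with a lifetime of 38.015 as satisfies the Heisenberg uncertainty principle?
No, it violates the uncertainty relation.

Calculate the product ΔEΔt:
ΔE = 6.373 eV = 1.021e-18 J
ΔEΔt = (1.021e-18 J) × (3.801e-17 s)
ΔEΔt = 3.882e-35 J·s

Compare to the minimum allowed value ℏ/2:
ℏ/2 = 5.273e-35 J·s

Since ΔEΔt = 3.882e-35 J·s < 5.273e-35 J·s = ℏ/2,
this violates the uncertainty relation.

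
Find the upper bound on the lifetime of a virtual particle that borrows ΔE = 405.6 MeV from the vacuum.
8.114 × 10^-25 s

Using the energy-time uncertainty principle:
ΔEΔt ≥ ℏ/2

For a virtual particle borrowing energy ΔE, the maximum lifetime is:
Δt_max = ℏ/(2ΔE)

Converting energy:
ΔE = 405.6 MeV = 6.498e-11 J

Δt_max = (1.055e-34 J·s) / (2 × 6.498e-11 J)
Δt_max = 8.114e-25 s = 8.114 × 10^-25 s

Virtual particles with higher borrowed energy exist for shorter times.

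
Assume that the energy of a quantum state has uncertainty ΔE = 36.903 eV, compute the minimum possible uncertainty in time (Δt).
8.918 as

Using the energy-time uncertainty principle:
ΔEΔt ≥ ℏ/2

The minimum uncertainty in time is:
Δt_min = ℏ/(2ΔE)
Δt_min = (1.055e-34 J·s) / (2 × 5.913e-18 J)
Δt_min = 8.918e-18 s = 8.918 as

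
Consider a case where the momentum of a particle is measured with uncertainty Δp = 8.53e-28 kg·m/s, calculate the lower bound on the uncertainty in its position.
61.815 nm

Using the Heisenberg uncertainty principle:
ΔxΔp ≥ ℏ/2

The minimum uncertainty in position is:
Δx_min = ℏ/(2Δp)
Δx_min = (1.055e-34 J·s) / (2 × 8.530e-28 kg·m/s)
Δx_min = 6.182e-08 m = 61.815 nm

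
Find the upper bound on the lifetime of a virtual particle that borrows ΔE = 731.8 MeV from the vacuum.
4.497 × 10^-25 s

Using the energy-time uncertainty principle:
ΔEΔt ≥ ℏ/2

For a virtual particle borrowing energy ΔE, the maximum lifetime is:
Δt_max = ℏ/(2ΔE)

Converting energy:
ΔE = 731.8 MeV = 1.172e-10 J

Δt_max = (1.055e-34 J·s) / (2 × 1.172e-10 J)
Δt_max = 4.497e-25 s = 4.497 × 10^-25 s

Virtual particles with higher borrowed energy exist for shorter times.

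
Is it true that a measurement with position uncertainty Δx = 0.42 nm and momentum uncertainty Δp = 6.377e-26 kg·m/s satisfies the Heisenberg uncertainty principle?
No, it violates the uncertainty principle (impossible measurement).

Calculate the product ΔxΔp:
ΔxΔp = (4.200e-10 m) × (6.377e-26 kg·m/s)
ΔxΔp = 2.678e-35 J·s

Compare to the minimum allowed value ℏ/2:
ℏ/2 = 5.273e-35 J·s

Since ΔxΔp = 2.678e-35 J·s < 5.273e-35 J·s = ℏ/2,
the measurement violates the uncertainty principle.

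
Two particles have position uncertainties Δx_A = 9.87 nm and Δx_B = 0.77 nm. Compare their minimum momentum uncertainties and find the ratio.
Particle B has the larger minimum momentum uncertainty, by a factor of 12.82.

For each particle, the minimum momentum uncertainty is Δp_min = ℏ/(2Δx):

Particle A: Δp_A = ℏ/(2×9.870e-09 m) = 5.342e-27 kg·m/s
Particle B: Δp_B = ℏ/(2×7.700e-10 m) = 6.848e-26 kg·m/s

Ratio: Δp_B/Δp_A = 12.82

Since Δp_min ∝ 1/Δx, the particle with smaller position uncertainty (B) has larger momentum uncertainty.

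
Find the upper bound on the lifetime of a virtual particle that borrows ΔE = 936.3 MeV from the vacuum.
3.515 × 10^-25 s

Using the energy-time uncertainty principle:
ΔEΔt ≥ ℏ/2

For a virtual particle borrowing energy ΔE, the maximum lifetime is:
Δt_max = ℏ/(2ΔE)

Converting energy:
ΔE = 936.3 MeV = 1.500e-10 J

Δt_max = (1.055e-34 J·s) / (2 × 1.500e-10 J)
Δt_max = 3.515e-25 s = 3.515 × 10^-25 s

Virtual particles with higher borrowed energy exist for shorter times.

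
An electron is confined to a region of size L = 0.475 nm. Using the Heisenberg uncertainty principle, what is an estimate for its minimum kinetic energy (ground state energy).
42.216 meV

Using the uncertainty principle to estimate ground state energy:

1. The position uncertainty is approximately the confinement size:
   Δx ≈ L = 4.750e-10 m

2. From ΔxΔp ≥ ℏ/2, the minimum momentum uncertainty is:
   Δp ≈ ℏ/(2L) = 1.110e-25 kg·m/s

3. The kinetic energy is approximately:
   KE ≈ (Δp)²/(2m) = (1.110e-25)²/(2 × 9.109e-31 kg)
   KE ≈ 6.764e-21 J = 42.216 meV

This is an order-of-magnitude estimate of the ground state energy.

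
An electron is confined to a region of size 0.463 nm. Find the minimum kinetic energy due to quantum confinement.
44.433 meV

Using the uncertainty principle:

1. Position uncertainty: Δx ≈ 4.630e-10 m
2. Minimum momentum uncertainty: Δp = ℏ/(2Δx) = 1.139e-25 kg·m/s
3. Minimum kinetic energy:
   KE = (Δp)²/(2m) = (1.139e-25)²/(2 × 9.109e-31 kg)
   KE = 7.119e-21 J = 44.433 meV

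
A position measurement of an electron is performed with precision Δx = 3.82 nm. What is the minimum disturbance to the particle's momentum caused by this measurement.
1.380 × 10^-26 kg·m/s

The uncertainty principle implies that measuring position disturbs momentum:
ΔxΔp ≥ ℏ/2

When we measure position with precision Δx, we necessarily introduce a momentum uncertainty:
Δp ≥ ℏ/(2Δx)
Δp_min = (1.055e-34 J·s) / (2 × 3.820e-09 m)
Δp_min = 1.380e-26 kg·m/s

The more precisely we measure position, the greater the momentum disturbance.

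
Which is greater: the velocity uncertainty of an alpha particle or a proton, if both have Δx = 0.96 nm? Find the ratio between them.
The proton has the larger minimum velocity uncertainty, by a ratio of 4.0.

For both particles, Δp_min = ℏ/(2Δx) = 5.493e-26 kg·m/s (same for both).

The velocity uncertainty is Δv = Δp/m:
- alpha particle: Δv = 5.493e-26 / 6.645e-27 = 8.266e+00 m/s = 8.266 m/s
- proton: Δv = 5.493e-26 / 1.673e-27 = 3.284e+01 m/s = 32.838 m/s

Ratio: 3.284e+01 / 8.266e+00 = 4.0

The lighter particle has larger velocity uncertainty because Δv ∝ 1/m.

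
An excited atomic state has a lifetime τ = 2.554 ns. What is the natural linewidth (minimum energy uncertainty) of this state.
128.859 neV

Using the energy-time uncertainty principle:
ΔEΔt ≥ ℏ/2

The lifetime τ represents the time uncertainty Δt.
The natural linewidth (minimum energy uncertainty) is:

ΔE = ℏ/(2τ)
ΔE = (1.055e-34 J·s) / (2 × 2.554e-09 s)
ΔE = 2.065e-26 J = 128.859 neV

This natural linewidth limits the precision of spectroscopic measurements.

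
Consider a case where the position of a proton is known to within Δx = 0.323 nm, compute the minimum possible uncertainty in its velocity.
97.599 m/s

Using the Heisenberg uncertainty principle and Δp = mΔv:
ΔxΔp ≥ ℏ/2
Δx(mΔv) ≥ ℏ/2

The minimum uncertainty in velocity is:
Δv_min = ℏ/(2mΔx)
Δv_min = (1.055e-34 J·s) / (2 × 1.673e-27 kg × 3.230e-10 m)
Δv_min = 9.760e+01 m/s = 97.599 m/s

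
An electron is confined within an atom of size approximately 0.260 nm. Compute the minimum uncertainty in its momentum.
2.028 × 10^-25 kg·m/s

Using the Heisenberg uncertainty principle:
ΔxΔp ≥ ℏ/2

With Δx ≈ L = 2.600e-10 m (the confinement size):
Δp_min = ℏ/(2Δx)
Δp_min = (1.055e-34 J·s) / (2 × 2.600e-10 m)
Δp_min = 2.028e-25 kg·m/s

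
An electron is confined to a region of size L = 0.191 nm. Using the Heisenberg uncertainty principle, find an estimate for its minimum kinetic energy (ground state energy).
261.094 meV

Using the uncertainty principle to estimate ground state energy:

1. The position uncertainty is approximately the confinement size:
   Δx ≈ L = 1.910e-10 m

2. From ΔxΔp ≥ ℏ/2, the minimum momentum uncertainty is:
   Δp ≈ ℏ/(2L) = 2.761e-25 kg·m/s

3. The kinetic energy is approximately:
   KE ≈ (Δp)²/(2m) = (2.761e-25)²/(2 × 9.109e-31 kg)
   KE ≈ 4.183e-20 J = 261.094 meV

This is an order-of-magnitude estimate of the ground state energy.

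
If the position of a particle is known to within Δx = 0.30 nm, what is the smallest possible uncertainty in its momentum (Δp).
1.758 × 10^-25 kg·m/s

Using the Heisenberg uncertainty principle:
ΔxΔp ≥ ℏ/2

The minimum uncertainty in momentum is:
Δp_min = ℏ/(2Δx)
Δp_min = (1.055e-34 J·s) / (2 × 3.000e-10 m)
Δp_min = 1.758e-25 kg·m/s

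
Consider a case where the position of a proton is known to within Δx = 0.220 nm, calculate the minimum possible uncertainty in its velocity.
143.293 m/s

Using the Heisenberg uncertainty principle and Δp = mΔv:
ΔxΔp ≥ ℏ/2
Δx(mΔv) ≥ ℏ/2

The minimum uncertainty in velocity is:
Δv_min = ℏ/(2mΔx)
Δv_min = (1.055e-34 J·s) / (2 × 1.673e-27 kg × 2.200e-10 m)
Δv_min = 1.433e+02 m/s = 143.293 m/s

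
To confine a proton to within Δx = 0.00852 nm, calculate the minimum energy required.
71.462 meV

Localizing a particle requires giving it sufficient momentum uncertainty:

1. From uncertainty principle: Δp ≥ ℏ/(2Δx)
   Δp_min = (1.055e-34 J·s) / (2 × 8.520e-12 m)
   Δp_min = 6.189e-24 kg·m/s

2. This momentum uncertainty corresponds to kinetic energy:
   KE ≈ (Δp)²/(2m) = (6.189e-24)²/(2 × 1.673e-27 kg)
   KE = 1.145e-20 J = 71.462 meV

Tighter localization requires more energy.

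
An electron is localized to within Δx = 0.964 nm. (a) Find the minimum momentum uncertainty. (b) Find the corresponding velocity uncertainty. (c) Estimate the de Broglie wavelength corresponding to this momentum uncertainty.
(a) Δp_min = 5.470 × 10^-26 kg·m/s
(b) Δv_min = 60.045 km/s
(c) λ_dB = 12.114 nm

Step-by-step:

(a) From the uncertainty principle:
Δp_min = ℏ/(2Δx) = (1.055e-34 J·s)/(2 × 9.640e-10 m) = 5.470e-26 kg·m/s

(b) The velocity uncertainty:
Δv = Δp/m = (5.470e-26 kg·m/s)/(9.109e-31 kg) = 6.005e+04 m/s = 60.045 km/s

(c) The de Broglie wavelength for this momentum:
λ = h/p = (6.626e-34 J·s)/(5.470e-26 kg·m/s) = 1.211e-08 m = 12.114 nm

Note: The de Broglie wavelength is comparable to the localization size, as expected from wave-particle duality.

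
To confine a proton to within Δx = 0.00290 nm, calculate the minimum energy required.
616.820 meV

Localizing a particle requires giving it sufficient momentum uncertainty:

1. From uncertainty principle: Δp ≥ ℏ/(2Δx)
   Δp_min = (1.055e-34 J·s) / (2 × 2.900e-12 m)
   Δp_min = 1.818e-23 kg·m/s

2. This momentum uncertainty corresponds to kinetic energy:
   KE ≈ (Δp)²/(2m) = (1.818e-23)²/(2 × 1.673e-27 kg)
   KE = 9.883e-20 J = 616.820 meV

Tighter localization requires more energy.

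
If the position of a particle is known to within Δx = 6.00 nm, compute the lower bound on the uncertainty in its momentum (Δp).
8.788 × 10^-27 kg·m/s

Using the Heisenberg uncertainty principle:
ΔxΔp ≥ ℏ/2

The minimum uncertainty in momentum is:
Δp_min = ℏ/(2Δx)
Δp_min = (1.055e-34 J·s) / (2 × 6.000e-09 m)
Δp_min = 8.788e-27 kg·m/s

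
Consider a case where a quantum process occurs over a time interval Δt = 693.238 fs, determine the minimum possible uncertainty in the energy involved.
474.737 μeV

Using the energy-time uncertainty principle:
ΔEΔt ≥ ℏ/2

The minimum uncertainty in energy is:
ΔE_min = ℏ/(2Δt)
ΔE_min = (1.055e-34 J·s) / (2 × 6.932e-13 s)
ΔE_min = 7.606e-23 J = 474.737 μeV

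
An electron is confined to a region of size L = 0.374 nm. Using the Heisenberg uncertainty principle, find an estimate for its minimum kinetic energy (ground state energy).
68.096 meV

Using the uncertainty principle to estimate ground state energy:

1. The position uncertainty is approximately the confinement size:
   Δx ≈ L = 3.740e-10 m

2. From ΔxΔp ≥ ℏ/2, the minimum momentum uncertainty is:
   Δp ≈ ℏ/(2L) = 1.410e-25 kg·m/s

3. The kinetic energy is approximately:
   KE ≈ (Δp)²/(2m) = (1.410e-25)²/(2 × 9.109e-31 kg)
   KE ≈ 1.091e-20 J = 68.096 meV

This is an order-of-magnitude estimate of the ground state energy.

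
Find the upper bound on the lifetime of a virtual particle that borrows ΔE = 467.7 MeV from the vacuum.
7.037 × 10^-25 s

Using the energy-time uncertainty principle:
ΔEΔt ≥ ℏ/2

For a virtual particle borrowing energy ΔE, the maximum lifetime is:
Δt_max = ℏ/(2ΔE)

Converting energy:
ΔE = 467.7 MeV = 7.493e-11 J

Δt_max = (1.055e-34 J·s) / (2 × 7.493e-11 J)
Δt_max = 7.037e-25 s = 7.037 × 10^-25 s

Virtual particles with higher borrowed energy exist for shorter times.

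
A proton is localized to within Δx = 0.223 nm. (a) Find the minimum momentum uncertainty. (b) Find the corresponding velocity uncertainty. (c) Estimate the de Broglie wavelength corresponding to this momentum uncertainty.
(a) Δp_min = 2.365 × 10^-25 kg·m/s
(b) Δv_min = 141.366 m/s
(c) λ_dB = 2.802 nm

Step-by-step:

(a) From the uncertainty principle:
Δp_min = ℏ/(2Δx) = (1.055e-34 J·s)/(2 × 2.230e-10 m) = 2.365e-25 kg·m/s

(b) The velocity uncertainty:
Δv = Δp/m = (2.365e-25 kg·m/s)/(1.673e-27 kg) = 1.414e+02 m/s = 141.366 m/s

(c) The de Broglie wavelength for this momentum:
λ = h/p = (6.626e-34 J·s)/(2.365e-25 kg·m/s) = 2.802e-09 m = 2.802 nm

Note: The de Broglie wavelength is comparable to the localization size, as expected from wave-particle duality.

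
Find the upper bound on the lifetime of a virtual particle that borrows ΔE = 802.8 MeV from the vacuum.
4.099 × 10^-25 s

Using the energy-time uncertainty principle:
ΔEΔt ≥ ℏ/2

For a virtual particle borrowing energy ΔE, the maximum lifetime is:
Δt_max = ℏ/(2ΔE)

Converting energy:
ΔE = 802.8 MeV = 1.286e-10 J

Δt_max = (1.055e-34 J·s) / (2 × 1.286e-10 J)
Δt_max = 4.099e-25 s = 4.099 × 10^-25 s

Virtual particles with higher borrowed energy exist for shorter times.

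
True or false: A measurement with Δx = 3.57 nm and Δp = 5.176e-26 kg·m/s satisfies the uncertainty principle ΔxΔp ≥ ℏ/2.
Yes, it satisfies the uncertainty principle.

Calculate the product ΔxΔp:
ΔxΔp = (3.570e-09 m) × (5.176e-26 kg·m/s)
ΔxΔp = 1.848e-34 J·s

Compare to the minimum allowed value ℏ/2:
ℏ/2 = 5.273e-35 J·s

Since ΔxΔp = 1.848e-34 J·s ≥ 5.273e-35 J·s = ℏ/2,
the measurement satisfies the uncertainty principle.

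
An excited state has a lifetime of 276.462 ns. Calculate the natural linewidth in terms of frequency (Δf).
287.842 kHz

Using the energy-time uncertainty principle and E = hf:
ΔEΔt ≥ ℏ/2
hΔf·Δt ≥ ℏ/2

The minimum frequency uncertainty is:
Δf = ℏ/(2hτ) = 1/(4πτ)
Δf = 1/(4π × 2.765e-07 s)
Δf = 2.878e+05 Hz = 287.842 kHz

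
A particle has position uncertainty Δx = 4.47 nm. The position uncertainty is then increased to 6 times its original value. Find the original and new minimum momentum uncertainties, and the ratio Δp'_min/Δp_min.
Original Δp_min = 1.180 × 10^-26 kg·m/s; new Δp'_min = 1.966 × 10^-27 kg·m/s; ratio Δp'_min/Δp_min = 1/6.

From the uncertainty principle ΔxΔp ≥ ℏ/2, the minimum momentum uncertainty is Δp_min = ℏ/(2Δx).

Original (Δx = 4.47 nm = 4.470e-09 m):
Δp_min = (1.055e-34 J·s)/(2 × 4.470e-09 m) = 1.180e-26 kg·m/s

When Δx → 6Δx:
Δp'_min = ℏ/(2 × 6Δx) = (1/6) × ℏ/(2Δx) = (1/6) × Δp_min
Δp'_min = 1/6 × 1.180e-26 kg·m/s = 1.966e-27 kg·m/s

Since Δp_min ∝ 1/Δx, when Δx is increased to 6 times its original value, Δp_min decreases to 1/6 of its original value.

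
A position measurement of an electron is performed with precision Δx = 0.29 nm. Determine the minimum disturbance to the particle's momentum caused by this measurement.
1.818 × 10^-25 kg·m/s

The uncertainty principle implies that measuring position disturbs momentum:
ΔxΔp ≥ ℏ/2

When we measure position with precision Δx, we necessarily introduce a momentum uncertainty:
Δp ≥ ℏ/(2Δx)
Δp_min = (1.055e-34 J·s) / (2 × 2.900e-10 m)
Δp_min = 1.818e-25 kg·m/s

The more precisely we measure position, the greater the momentum disturbance.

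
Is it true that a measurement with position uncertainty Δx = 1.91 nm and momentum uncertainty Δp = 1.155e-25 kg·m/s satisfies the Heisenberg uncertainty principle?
Yes, it satisfies the uncertainty principle.

Calculate the product ΔxΔp:
ΔxΔp = (1.910e-09 m) × (1.155e-25 kg·m/s)
ΔxΔp = 2.206e-34 J·s

Compare to the minimum allowed value ℏ/2:
ℏ/2 = 5.273e-35 J·s

Since ΔxΔp = 2.206e-34 J·s ≥ 5.273e-35 J·s = ℏ/2,
the measurement satisfies the uncertainty principle.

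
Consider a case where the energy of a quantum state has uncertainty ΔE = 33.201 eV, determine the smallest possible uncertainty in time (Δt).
9.913 as

Using the energy-time uncertainty principle:
ΔEΔt ≥ ℏ/2

The minimum uncertainty in time is:
Δt_min = ℏ/(2ΔE)
Δt_min = (1.055e-34 J·s) / (2 × 5.319e-18 J)
Δt_min = 9.913e-18 s = 9.913 as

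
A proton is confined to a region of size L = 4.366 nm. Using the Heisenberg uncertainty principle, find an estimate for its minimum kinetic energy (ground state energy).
272.136 neV

Using the uncertainty principle to estimate ground state energy:

1. The position uncertainty is approximately the confinement size:
   Δx ≈ L = 4.366e-09 m

2. From ΔxΔp ≥ ℏ/2, the minimum momentum uncertainty is:
   Δp ≈ ℏ/(2L) = 1.208e-26 kg·m/s

3. The kinetic energy is approximately:
   KE ≈ (Δp)²/(2m) = (1.208e-26)²/(2 × 1.673e-27 kg)
   KE ≈ 4.360e-26 J = 272.136 neV

This is an order-of-magnitude estimate of the ground state energy.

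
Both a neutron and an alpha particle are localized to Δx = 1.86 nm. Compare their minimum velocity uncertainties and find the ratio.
The neutron has the larger minimum velocity uncertainty, by a ratio of 4.0.

For both particles, Δp_min = ℏ/(2Δx) = 2.835e-26 kg·m/s (same for both).

The velocity uncertainty is Δv = Δp/m:
- neutron: Δv = 2.835e-26 / 1.675e-27 = 1.693e+01 m/s = 16.925 m/s
- alpha particle: Δv = 2.835e-26 / 6.645e-27 = 4.266e+00 m/s = 4.266 m/s

Ratio: 1.693e+01 / 4.266e+00 = 4.0

The lighter particle has larger velocity uncertainty because Δv ∝ 1/m.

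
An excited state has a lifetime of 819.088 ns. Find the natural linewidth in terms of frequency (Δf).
97.154 kHz

Using the energy-time uncertainty principle and E = hf:
ΔEΔt ≥ ℏ/2
hΔf·Δt ≥ ℏ/2

The minimum frequency uncertainty is:
Δf = ℏ/(2hτ) = 1/(4πτ)
Δf = 1/(4π × 8.191e-07 s)
Δf = 9.715e+04 Hz = 97.154 kHz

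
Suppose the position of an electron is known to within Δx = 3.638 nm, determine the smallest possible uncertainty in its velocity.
15.911 km/s

Using the Heisenberg uncertainty principle and Δp = mΔv:
ΔxΔp ≥ ℏ/2
Δx(mΔv) ≥ ℏ/2

The minimum uncertainty in velocity is:
Δv_min = ℏ/(2mΔx)
Δv_min = (1.055e-34 J·s) / (2 × 9.109e-31 kg × 3.638e-09 m)
Δv_min = 1.591e+04 m/s = 15.911 km/s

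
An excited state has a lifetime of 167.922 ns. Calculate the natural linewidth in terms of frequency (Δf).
473.895 kHz

Using the energy-time uncertainty principle and E = hf:
ΔEΔt ≥ ℏ/2
hΔf·Δt ≥ ℏ/2

The minimum frequency uncertainty is:
Δf = ℏ/(2hτ) = 1/(4πτ)
Δf = 1/(4π × 1.679e-07 s)
Δf = 4.739e+05 Hz = 473.895 kHz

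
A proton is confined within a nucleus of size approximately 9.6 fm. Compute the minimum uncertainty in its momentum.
5.493 × 10^-21 kg·m/s

Using the Heisenberg uncertainty principle:
ΔxΔp ≥ ℏ/2

With Δx ≈ L = 9.600e-15 m (the confinement size):
Δp_min = ℏ/(2Δx)
Δp_min = (1.055e-34 J·s) / (2 × 9.600e-15 m)
Δp_min = 5.493e-21 kg·m/s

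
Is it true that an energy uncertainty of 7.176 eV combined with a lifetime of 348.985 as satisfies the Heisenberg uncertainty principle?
Yes, it satisfies the uncertainty relation.

Calculate the product ΔEΔt:
ΔE = 7.176 eV = 1.150e-18 J
ΔEΔt = (1.150e-18 J) × (3.490e-16 s)
ΔEΔt = 4.012e-34 J·s

Compare to the minimum allowed value ℏ/2:
ℏ/2 = 5.273e-35 J·s

Since ΔEΔt = 4.012e-34 J·s ≥ 5.273e-35 J·s = ℏ/2,
this satisfies the uncertainty relation.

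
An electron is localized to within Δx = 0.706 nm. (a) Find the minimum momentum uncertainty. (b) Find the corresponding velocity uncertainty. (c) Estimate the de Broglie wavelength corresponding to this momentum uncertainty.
(a) Δp_min = 7.469 × 10^-26 kg·m/s
(b) Δv_min = 81.988 km/s
(c) λ_dB = 8.872 nm

Step-by-step:

(a) From the uncertainty principle:
Δp_min = ℏ/(2Δx) = (1.055e-34 J·s)/(2 × 7.060e-10 m) = 7.469e-26 kg·m/s

(b) The velocity uncertainty:
Δv = Δp/m = (7.469e-26 kg·m/s)/(9.109e-31 kg) = 8.199e+04 m/s = 81.988 km/s

(c) The de Broglie wavelength for this momentum:
λ = h/p = (6.626e-34 J·s)/(7.469e-26 kg·m/s) = 8.872e-09 m = 8.872 nm

Note: The de Broglie wavelength is comparable to the localization size, as expected from wave-particle duality.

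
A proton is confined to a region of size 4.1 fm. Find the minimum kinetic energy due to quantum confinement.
308.593 keV

Using the uncertainty principle:

1. Position uncertainty: Δx ≈ 4.100e-15 m
2. Minimum momentum uncertainty: Δp = ℏ/(2Δx) = 1.286e-20 kg·m/s
3. Minimum kinetic energy:
   KE = (Δp)²/(2m) = (1.286e-20)²/(2 × 1.673e-27 kg)
   KE = 4.944e-14 J = 308.593 keV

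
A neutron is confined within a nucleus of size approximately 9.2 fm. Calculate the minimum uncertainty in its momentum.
5.731 × 10^-21 kg·m/s

Using the Heisenberg uncertainty principle:
ΔxΔp ≥ ℏ/2

With Δx ≈ L = 9.200e-15 m (the confinement size):
Δp_min = ℏ/(2Δx)
Δp_min = (1.055e-34 J·s) / (2 × 9.200e-15 m)
Δp_min = 5.731e-21 kg·m/s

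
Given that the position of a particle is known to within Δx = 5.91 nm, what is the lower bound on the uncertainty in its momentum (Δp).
8.922 × 10^-27 kg·m/s

Using the Heisenberg uncertainty principle:
ΔxΔp ≥ ℏ/2

The minimum uncertainty in momentum is:
Δp_min = ℏ/(2Δx)
Δp_min = (1.055e-34 J·s) / (2 × 5.910e-09 m)
Δp_min = 8.922e-27 kg·m/s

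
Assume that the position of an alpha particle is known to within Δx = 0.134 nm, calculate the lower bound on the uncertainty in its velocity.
59.220 m/s

Using the Heisenberg uncertainty principle and Δp = mΔv:
ΔxΔp ≥ ℏ/2
Δx(mΔv) ≥ ℏ/2

The minimum uncertainty in velocity is:
Δv_min = ℏ/(2mΔx)
Δv_min = (1.055e-34 J·s) / (2 × 6.645e-27 kg × 1.340e-10 m)
Δv_min = 5.922e+01 m/s = 59.220 m/s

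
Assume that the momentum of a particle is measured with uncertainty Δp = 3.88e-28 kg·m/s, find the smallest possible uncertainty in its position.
135.898 nm

Using the Heisenberg uncertainty principle:
ΔxΔp ≥ ℏ/2

The minimum uncertainty in position is:
Δx_min = ℏ/(2Δp)
Δx_min = (1.055e-34 J·s) / (2 × 3.880e-28 kg·m/s)
Δx_min = 1.359e-07 m = 135.898 nm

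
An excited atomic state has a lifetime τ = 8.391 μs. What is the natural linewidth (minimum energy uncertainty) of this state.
39.221 peV

Using the energy-time uncertainty principle:
ΔEΔt ≥ ℏ/2

The lifetime τ represents the time uncertainty Δt.
The natural linewidth (minimum energy uncertainty) is:

ΔE = ℏ/(2τ)
ΔE = (1.055e-34 J·s) / (2 × 8.391e-06 s)
ΔE = 6.284e-30 J = 39.221 peV

This natural linewidth limits the precision of spectroscopic measurements.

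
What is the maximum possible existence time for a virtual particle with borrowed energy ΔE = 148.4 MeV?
2.218 ys

Using the energy-time uncertainty principle:
ΔEΔt ≥ ℏ/2

For a virtual particle borrowing energy ΔE, the maximum lifetime is:
Δt_max = ℏ/(2ΔE)

Converting energy:
ΔE = 148.4 MeV = 2.378e-11 J

Δt_max = (1.055e-34 J·s) / (2 × 2.378e-11 J)
Δt_max = 2.218e-24 s = 2.218 ys

Virtual particles with higher borrowed energy exist for shorter times.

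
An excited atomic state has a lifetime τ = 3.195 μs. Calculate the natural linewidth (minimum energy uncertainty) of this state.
103.007 peV

Using the energy-time uncertainty principle:
ΔEΔt ≥ ℏ/2

The lifetime τ represents the time uncertainty Δt.
The natural linewidth (minimum energy uncertainty) is:

ΔE = ℏ/(2τ)
ΔE = (1.055e-34 J·s) / (2 × 3.195e-06 s)
ΔE = 1.650e-29 J = 103.007 peV

This natural linewidth limits the precision of spectroscopic measurements.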